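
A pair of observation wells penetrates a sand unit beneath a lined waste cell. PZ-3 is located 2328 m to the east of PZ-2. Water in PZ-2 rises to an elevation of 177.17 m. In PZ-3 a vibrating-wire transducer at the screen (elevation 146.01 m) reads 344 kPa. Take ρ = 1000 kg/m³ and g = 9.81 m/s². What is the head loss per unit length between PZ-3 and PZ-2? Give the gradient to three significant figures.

i ≈ 0.00168 m/m

Total head at PZ-2: h = 177.17 m (water level in the piezometer is the total head).
Pressure head at PZ-3: ψ = P/(ρg) = 344×1000 / (1000 × 9.81) = 35.07 m.
Total head at PZ-3: h = z + ψ = 146.01 + 35.07 = 181.08 m.
Head difference: h(PZ-2) − h(PZ-3) = 177.17 − 181.08 = -3.91 m.
Hydraulic gradient: i = |Δh| / L = 3.91 / 2328 = 0.00168.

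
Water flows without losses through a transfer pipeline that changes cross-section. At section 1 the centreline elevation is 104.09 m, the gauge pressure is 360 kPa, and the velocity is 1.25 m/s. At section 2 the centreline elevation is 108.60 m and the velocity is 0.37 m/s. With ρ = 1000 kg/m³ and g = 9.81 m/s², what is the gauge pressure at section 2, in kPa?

Pressure head at 1: ψ₁ = P₁/(ρg) = 360×1000 / (1000 × 9.81) = 36.70 m.
Velocity heads: v₁²/2g = 1.25²/19.62 = 0.080 m; v₂²/2g = 0.37²/19.62 = 0.007 m.
Total head H = z₁ + ψ₁ + v₁²/2g = 104.09 + 36.70 + 0.080 = 140.87 m.
ψ₂ = H − z₂ − v₂²/2g = 140.87 − 108.60 − 0.007 = 32.26 m.
P₂ = ρgψ₂ = 1000 × 9.81 × 32.26 ≈ 316 kPa.

P₂ ≈ 316 kPa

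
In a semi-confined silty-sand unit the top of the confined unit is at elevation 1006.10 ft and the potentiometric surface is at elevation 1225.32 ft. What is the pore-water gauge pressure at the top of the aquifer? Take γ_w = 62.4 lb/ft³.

Pressure head at the aquifer top: ψ = h − z = 1225.32 − 1006.10 = 219.22 ft.
P = γψ/144 = 62.4 × 219.22 / 144 = 95.0 psi.

P ≈ 95.0 psi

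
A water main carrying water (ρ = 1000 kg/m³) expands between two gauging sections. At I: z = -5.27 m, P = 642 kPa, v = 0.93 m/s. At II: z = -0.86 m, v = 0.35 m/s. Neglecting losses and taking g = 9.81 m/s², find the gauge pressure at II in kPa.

P₂ ≈ 599 kPa

Pressure head at I: ψ₁ = P₁/(ρg) = 642×1000 / (1000 × 9.81) = 65.44 m.
Velocity heads: v₁²/2g = 0.93²/19.62 = 0.044 m; v₂²/2g = 0.35²/19.62 = 0.006 m.
Total head H = z₁ + ψ₁ + v₁²/2g = -5.27 + 65.44 + 0.044 = 60.21 m.
ψ₂ = H − z₂ − v₂²/2g = 60.21 − (-0.86) − 0.006 = 61.06 m.
P₂ = ρgψ₂ = 1000 × 9.81 × 61.06 ≈ 599 kPa.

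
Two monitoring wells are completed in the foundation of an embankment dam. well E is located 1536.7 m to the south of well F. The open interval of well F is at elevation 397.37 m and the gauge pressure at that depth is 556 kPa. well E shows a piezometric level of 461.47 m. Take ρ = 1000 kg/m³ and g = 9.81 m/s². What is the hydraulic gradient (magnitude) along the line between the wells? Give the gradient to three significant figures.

i ≈ 0.00483

Pressure head at well F: ψ = P/(ρg) = 556×1000 / (1000 × 9.81) = 56.68 m.
Total head at well F: h = z + ψ = 397.37 + 56.68 = 454.05 m.
Total head at well E: h = 461.47 m (water level in the piezometer is the total head).
Head difference: h(well F) − h(well E) = 454.05 − 461.47 = -7.42 m.
Hydraulic gradient: i = |Δh| / L = 7.42 / 1536.7 = 0.00483.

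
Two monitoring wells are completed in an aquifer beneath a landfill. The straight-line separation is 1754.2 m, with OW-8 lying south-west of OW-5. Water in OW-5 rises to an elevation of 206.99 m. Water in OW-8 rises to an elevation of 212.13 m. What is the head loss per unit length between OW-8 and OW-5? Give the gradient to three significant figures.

Total head at OW-5: h = 206.99 m (water level in the piezometer is the total head).
Total head at OW-8: h = 212.13 m (water level in the piezometer is the total head).
Head difference: h(OW-5) − h(OW-8) = 206.99 − 212.13 = -5.14 m.
Hydraulic gradient: i = |Δh| / L = 5.14 / 1754.2 = 0.00293.

i ≈ 0.00293 m/m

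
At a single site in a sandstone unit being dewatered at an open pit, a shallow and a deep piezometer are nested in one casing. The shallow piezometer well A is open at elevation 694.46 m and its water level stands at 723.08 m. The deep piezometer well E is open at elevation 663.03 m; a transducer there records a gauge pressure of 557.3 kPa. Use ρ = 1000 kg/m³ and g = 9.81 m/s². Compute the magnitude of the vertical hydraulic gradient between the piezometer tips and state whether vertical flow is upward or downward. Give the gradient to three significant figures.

|i_v| ≈ 0.103; vertical flow is downward

Total head at well A: h = 723.08 m (water level in the standpipe).
Pressure head at well E: ψ = P/(ρg) = 557.3×1000 / (1000 × 9.81) = 56.81 m.
Total head at well E: h = z + ψ = 663.03 + 56.81 = 719.84 m.
Δh = h(well A) − h(well E) = 723.08 − 719.84 = 3.24 m.
Vertical separation Δz = 694.46 − 663.03 = 31.43 m.
|i_v| = |Δh| / Δz = 3.24 / 31.43 = 0.103.
Head is higher in the shallow piezometer, so vertical flow is downward (recharge condition).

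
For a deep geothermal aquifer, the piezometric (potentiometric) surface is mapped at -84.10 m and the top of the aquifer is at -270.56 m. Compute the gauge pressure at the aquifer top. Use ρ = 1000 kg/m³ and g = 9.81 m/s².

P ≈ 1830 kPa

Pressure head at the aquifer top: ψ = h − z = -84.10 − (-270.56) = 186.46 m.
P = ρgψ = 1000 × 9.81 × 186.46 = 1829173 Pa ≈ 1830 kPa.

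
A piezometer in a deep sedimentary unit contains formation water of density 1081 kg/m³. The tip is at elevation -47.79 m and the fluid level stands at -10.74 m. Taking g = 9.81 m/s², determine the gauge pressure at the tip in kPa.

Pressure head ψ = h − z = -10.74 − (-47.79) = 37.05 m.
P = ρgψ = 1081 × 9.81 × 37.05 = 392901 Pa ≈ 393 kPa.

P ≈ 393 kPa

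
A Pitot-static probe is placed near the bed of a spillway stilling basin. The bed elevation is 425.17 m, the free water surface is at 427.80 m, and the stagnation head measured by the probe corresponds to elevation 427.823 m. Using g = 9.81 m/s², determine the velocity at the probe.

Near the bed, under hydrostatic conditions, the piezometric head (z + ψ) equals the free-surface elevation, 427.80 m.
Velocity head = total − piezometric = 427.823 − 427.80 = 0.023 m.
v = √(2g·h_v) = √(2 × 9.81 × 0.023) = 0.672 m/s.

v ≈ 0.672 m/s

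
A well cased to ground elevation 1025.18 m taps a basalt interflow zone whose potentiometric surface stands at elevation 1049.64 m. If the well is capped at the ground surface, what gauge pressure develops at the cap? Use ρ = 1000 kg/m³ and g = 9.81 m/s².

P ≈ 240 kPa

Head above the cap: Δh = 1049.64 − 1025.18 = 24.46 m.
P = ρgΔh = 1000 × 9.81 × 24.46 = 239953 Pa ≈ 240 kPa.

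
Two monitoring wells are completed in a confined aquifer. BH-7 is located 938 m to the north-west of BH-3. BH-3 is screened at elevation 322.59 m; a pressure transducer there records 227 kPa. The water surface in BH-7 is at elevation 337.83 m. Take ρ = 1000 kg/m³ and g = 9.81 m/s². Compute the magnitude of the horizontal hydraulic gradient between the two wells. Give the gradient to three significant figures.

i ≈ 0.00842

Pressure head at BH-3: ψ = P/(ρg) = 227×1000 / (1000 × 9.81) = 23.14 m.
Total head at BH-3: h = z + ψ = 322.59 + 23.14 = 345.73 m.
Total head at BH-7: h = 337.83 m (water level in the piezometer is the total head).
Head difference: h(BH-3) − h(BH-7) = 345.73 − 337.83 = 7.90 m.
Hydraulic gradient: i = |Δh| / L = 7.90 / 938 = 0.00842.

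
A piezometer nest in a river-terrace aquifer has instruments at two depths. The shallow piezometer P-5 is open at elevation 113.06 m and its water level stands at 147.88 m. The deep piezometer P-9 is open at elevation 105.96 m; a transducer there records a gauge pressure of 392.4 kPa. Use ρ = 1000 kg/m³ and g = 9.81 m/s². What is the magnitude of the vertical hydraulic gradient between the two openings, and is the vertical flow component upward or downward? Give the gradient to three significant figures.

|i_v| ≈ 0.270; vertical flow is downward

Total head at P-5: h = 147.88 m (water level in the standpipe).
Pressure head at P-9: ψ = P/(ρg) = 392.4×1000 / (1000 × 9.81) = 40.00 m.
Total head at P-9: h = z + ψ = 105.96 + 40.00 = 145.96 m.
Δh = h(P-5) − h(P-9) = 147.88 − 145.96 = 1.92 m.
Vertical separation Δz = 113.06 − 105.96 = 7.10 m.
|i_v| = |Δh| / Δz = 1.92 / 7.10 = 0.270.
Head is higher in the shallow piezometer, so vertical flow is downward (recharge condition).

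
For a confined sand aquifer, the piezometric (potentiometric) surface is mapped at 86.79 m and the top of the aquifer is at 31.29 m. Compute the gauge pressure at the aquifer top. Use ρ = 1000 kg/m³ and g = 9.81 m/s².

P ≈ 544 kPa

Pressure head at the aquifer top: ψ = h − z = 86.79 − 31.29 = 55.50 m.
P = ρgψ = 1000 × 9.81 × 55.50 = 544455 Pa ≈ 544 kPa.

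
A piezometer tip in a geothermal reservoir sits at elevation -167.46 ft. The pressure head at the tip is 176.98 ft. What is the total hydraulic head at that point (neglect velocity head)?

h ≈ 9.52 ft

h = z + ψ = -167.46 + 176.98 = 9.52 ft.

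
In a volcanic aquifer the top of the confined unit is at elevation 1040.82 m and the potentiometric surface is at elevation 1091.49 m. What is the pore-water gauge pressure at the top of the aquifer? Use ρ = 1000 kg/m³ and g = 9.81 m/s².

P ≈ 497 kPa

Pressure head at the aquifer top: ψ = h − z = 1091.49 − 1040.82 = 50.67 m.
P = ρgψ = 1000 × 9.81 × 50.67 = 497073 Pa ≈ 497 kPa.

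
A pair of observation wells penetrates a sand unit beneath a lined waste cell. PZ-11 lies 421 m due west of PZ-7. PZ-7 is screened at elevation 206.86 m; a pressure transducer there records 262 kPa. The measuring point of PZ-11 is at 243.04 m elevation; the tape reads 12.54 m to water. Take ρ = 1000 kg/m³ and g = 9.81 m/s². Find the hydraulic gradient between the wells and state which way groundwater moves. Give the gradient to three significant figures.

i ≈ 0.00729; groundwater flows toward the west

Pressure head at PZ-7: ψ = P/(ρg) = 262×1000 / (1000 × 9.81) = 26.71 m.
Total head at PZ-7: h = z + ψ = 206.86 + 26.71 = 233.57 m.
Total head at PZ-11: h = 243.04 − 12.54 = 230.50 m.
Head difference: h(PZ-7) − h(PZ-11) = 233.57 − 230.50 = 3.07 m.
Hydraulic gradient: i = |Δh| / L = 3.07 / 421 = 0.00729.
Flow is from higher to lower head: from PZ-7 toward PZ-11, i.e. toward the west.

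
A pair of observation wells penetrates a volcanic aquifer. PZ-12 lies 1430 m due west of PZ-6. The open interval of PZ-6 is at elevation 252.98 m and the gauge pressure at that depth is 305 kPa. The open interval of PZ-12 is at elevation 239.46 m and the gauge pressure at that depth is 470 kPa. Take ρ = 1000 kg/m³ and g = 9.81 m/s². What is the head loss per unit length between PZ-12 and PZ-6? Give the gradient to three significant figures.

Pressure head at PZ-6: ψ = P/(ρg) = 305×1000 / (1000 × 9.81) = 31.09 m.
Total head at PZ-6: h = z + ψ = 252.98 + 31.09 = 284.07 m.
Pressure head at PZ-12: ψ = P/(ρg) = 470×1000 / (1000 × 9.81) = 47.91 m.
Total head at PZ-12: h = z + ψ = 239.46 + 47.91 = 287.37 m.
Head difference: h(PZ-6) − h(PZ-12) = 284.07 − 287.37 = -3.30 m.
Hydraulic gradient: i = |Δh| / L = 3.30 / 1430 = 0.00231.

i ≈ 0.00231 m/m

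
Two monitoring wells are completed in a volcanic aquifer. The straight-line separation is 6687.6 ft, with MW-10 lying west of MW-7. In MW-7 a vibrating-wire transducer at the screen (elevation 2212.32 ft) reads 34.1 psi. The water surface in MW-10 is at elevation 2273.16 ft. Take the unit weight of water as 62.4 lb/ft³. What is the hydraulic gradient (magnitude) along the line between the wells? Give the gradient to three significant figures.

i ≈ 0.00267

Pressure head at MW-7: ψ = 144·P/γ = 144 × 34.1 / 62.4 = 78.69 ft.
Total head at MW-7: h = z + ψ = 2212.32 + 78.69 = 2291.01 ft.
Total head at MW-10: h = 2273.16 ft (water level in the piezometer is the total head).
Head difference: h(MW-7) − h(MW-10) = 2291.01 − 2273.16 = 17.85 ft.
Hydraulic gradient: i = |Δh| / L = 17.85 / 6687.6 = 0.00267.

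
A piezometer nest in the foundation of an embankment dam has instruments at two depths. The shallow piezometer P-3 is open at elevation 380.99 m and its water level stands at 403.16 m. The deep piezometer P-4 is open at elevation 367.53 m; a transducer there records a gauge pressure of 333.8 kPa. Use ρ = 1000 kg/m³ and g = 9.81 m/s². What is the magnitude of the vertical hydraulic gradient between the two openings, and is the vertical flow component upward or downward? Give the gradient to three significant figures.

Total head at P-3: h = 403.16 m (water level in the standpipe).
Pressure head at P-4: ψ = P/(ρg) = 333.8×1000 / (1000 × 9.81) = 34.03 m.
Total head at P-4: h = z + ψ = 367.53 + 34.03 = 401.56 m.
Δh = h(P-3) − h(P-4) = 403.16 − 401.56 = 1.60 m.
Vertical separation Δz = 380.99 − 367.53 = 13.46 m.
|i_v| = |Δh| / Δz = 1.60 / 13.46 = 0.119.
Head is higher in the shallow piezometer, so vertical flow is downward (recharge condition).

|i_v| ≈ 0.119; vertical flow is downward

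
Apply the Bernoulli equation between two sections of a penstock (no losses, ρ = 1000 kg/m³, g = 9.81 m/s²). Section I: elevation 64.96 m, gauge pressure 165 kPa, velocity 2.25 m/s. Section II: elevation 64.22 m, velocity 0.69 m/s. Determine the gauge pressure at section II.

Pressure head at I: ψ₁ = P₁/(ρg) = 165×1000 / (1000 × 9.81) = 16.82 m.
Velocity heads: v₁²/2g = 2.25²/19.62 = 0.258 m; v₂²/2g = 0.69²/19.62 = 0.024 m.
Total head H = z₁ + ψ₁ + v₁²/2g = 64.96 + 16.82 + 0.258 = 82.04 m.
ψ₂ = H − z₂ − v₂²/2g = 82.04 − 64.22 − 0.024 = 17.80 m.
P₂ = ρgψ₂ = 1000 × 9.81 × 17.80 ≈ 175 kPa.

P₂ ≈ 175 kPa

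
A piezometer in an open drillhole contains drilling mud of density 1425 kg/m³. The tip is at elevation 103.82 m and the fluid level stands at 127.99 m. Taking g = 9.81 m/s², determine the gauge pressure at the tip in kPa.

Pressure head ψ = h − z = 127.99 − 103.82 = 24.17 m.
P = ρgψ = 1425 × 9.81 × 24.17 = 337878 Pa ≈ 338 kPa.

P ≈ 338 kPa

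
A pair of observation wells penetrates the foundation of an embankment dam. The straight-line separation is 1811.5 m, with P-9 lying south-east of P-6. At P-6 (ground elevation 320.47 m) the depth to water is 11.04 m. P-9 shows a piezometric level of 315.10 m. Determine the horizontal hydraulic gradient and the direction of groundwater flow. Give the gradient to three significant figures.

i ≈ 0.00313; groundwater flows toward the north-west

Total head at P-6: h = 320.47 − 11.04 = 309.43 m.
Total head at P-9: h = 315.10 m (water level in the piezometer is the total head).
Head difference: h(P-6) − h(P-9) = 309.43 − 315.10 = -5.67 m.
Hydraulic gradient: i = |Δh| / L = 5.67 / 1811.5 = 0.00313.
Flow is from higher to lower head: from P-9 toward P-6, i.e. toward the north-west.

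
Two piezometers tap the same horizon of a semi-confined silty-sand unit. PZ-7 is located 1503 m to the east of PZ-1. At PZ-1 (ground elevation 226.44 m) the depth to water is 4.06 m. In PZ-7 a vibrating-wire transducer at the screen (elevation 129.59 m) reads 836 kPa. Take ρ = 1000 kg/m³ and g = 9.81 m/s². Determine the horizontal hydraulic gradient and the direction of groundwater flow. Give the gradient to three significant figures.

Total head at PZ-1: h = 226.44 − 4.06 = 222.38 m.
Pressure head at PZ-7: ψ = P/(ρg) = 836×1000 / (1000 × 9.81) = 85.22 m.
Total head at PZ-7: h = z + ψ = 129.59 + 85.22 = 214.81 m.
Head difference: h(PZ-1) − h(PZ-7) = 222.38 − 214.81 = 7.57 m.
Hydraulic gradient: i = |Δh| / L = 7.57 / 1503 = 0.00504.
Flow is from higher to lower head: from PZ-1 toward PZ-7, i.e. toward the east.

i ≈ 0.00504; groundwater flows toward the east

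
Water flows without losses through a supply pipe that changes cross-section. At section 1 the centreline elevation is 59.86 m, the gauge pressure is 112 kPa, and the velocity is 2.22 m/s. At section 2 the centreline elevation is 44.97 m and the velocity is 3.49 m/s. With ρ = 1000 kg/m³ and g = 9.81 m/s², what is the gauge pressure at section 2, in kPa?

Pressure head at 1: ψ₁ = P₁/(ρg) = 112×1000 / (1000 × 9.81) = 11.42 m.
Velocity heads: v₁²/2g = 2.22²/19.62 = 0.251 m; v₂²/2g = 3.49²/19.62 = 0.621 m.
Total head H = z₁ + ψ₁ + v₁²/2g = 59.86 + 11.42 + 0.251 = 71.53 m.
ψ₂ = H − z₂ − v₂²/2g = 71.53 − 44.97 − 0.621 = 25.94 m.
P₂ = ρgψ₂ = 1000 × 9.81 × 25.94 ≈ 254 kPa.

P₂ ≈ 254 kPa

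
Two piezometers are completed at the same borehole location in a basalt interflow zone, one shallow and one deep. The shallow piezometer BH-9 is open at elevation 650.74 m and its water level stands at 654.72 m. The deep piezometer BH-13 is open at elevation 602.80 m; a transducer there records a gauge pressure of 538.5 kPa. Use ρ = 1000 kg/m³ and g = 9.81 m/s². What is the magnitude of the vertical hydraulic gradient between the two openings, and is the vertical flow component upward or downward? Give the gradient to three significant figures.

Total head at BH-9: h = 654.72 m (water level in the standpipe).
Pressure head at BH-13: ψ = P/(ρg) = 538.5×1000 / (1000 × 9.81) = 54.89 m.
Total head at BH-13: h = z + ψ = 602.80 + 54.89 = 657.69 m.
Δh = h(BH-9) − h(BH-13) = 654.72 − 657.69 = -2.97 m.
Vertical separation Δz = 650.74 − 602.80 = 47.94 m.
|i_v| = |Δh| / Δz = 2.97 / 47.94 = 0.0620.
Head is higher in the deep piezometer, so vertical flow is upward (discharge condition).

|i_v| ≈ 0.0620; vertical flow is upward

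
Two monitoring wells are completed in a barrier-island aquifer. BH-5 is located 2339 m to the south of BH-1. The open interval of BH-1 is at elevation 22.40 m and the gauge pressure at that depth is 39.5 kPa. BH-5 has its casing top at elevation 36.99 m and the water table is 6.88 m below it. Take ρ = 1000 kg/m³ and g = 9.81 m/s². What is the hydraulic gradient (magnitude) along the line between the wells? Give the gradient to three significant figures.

Pressure head at BH-1: ψ = P/(ρg) = 39.5×1000 / (1000 × 9.81) = 4.03 m.
Total head at BH-1: h = z + ψ = 22.40 + 4.03 = 26.43 m.
Total head at BH-5: h = 36.99 − 6.88 = 30.11 m.
Head difference: h(BH-1) − h(BH-5) = 26.43 − 30.11 = -3.68 m.
Hydraulic gradient: i = |Δh| / L = 3.68 / 2339 = 0.00157.

i ≈ 0.00157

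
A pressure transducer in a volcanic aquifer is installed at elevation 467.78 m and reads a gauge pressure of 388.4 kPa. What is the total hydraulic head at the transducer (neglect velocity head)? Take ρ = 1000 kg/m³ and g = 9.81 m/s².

h ≈ 507.37 m

ψ = P/(ρg) = 388.4×1000 / (1000 × 9.81) = 39.59 m.
h = z + ψ = 467.78 + 39.59 = 507.37 m.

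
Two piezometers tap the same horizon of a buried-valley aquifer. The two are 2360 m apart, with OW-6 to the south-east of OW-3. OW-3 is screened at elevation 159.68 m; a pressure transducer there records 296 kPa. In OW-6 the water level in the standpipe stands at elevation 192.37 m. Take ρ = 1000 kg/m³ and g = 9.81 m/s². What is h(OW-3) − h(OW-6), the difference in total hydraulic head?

Pressure head at OW-3: ψ = P/(ρg) = 296×1000 / (1000 × 9.81) = 30.17 m.
Total head at OW-3: h = z + ψ = 159.68 + 30.17 = 189.85 m.
Total head at OW-6: h = 192.37 m (water level in the piezometer is the total head).
Head difference: h(OW-3) − h(OW-6) = 189.85 − 192.37 = -2.52 m.

Δh ≈ -2.52 m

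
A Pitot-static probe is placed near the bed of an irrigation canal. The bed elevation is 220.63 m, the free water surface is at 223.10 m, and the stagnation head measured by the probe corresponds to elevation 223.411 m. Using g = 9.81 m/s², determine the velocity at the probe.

v ≈ 2.47 m/s

Near the bed, under hydrostatic conditions, the piezometric head (z + ψ) equals the free-surface elevation, 223.10 m.
Velocity head = total − piezometric = 223.411 − 223.10 = 0.311 m.
v = √(2g·h_v) = √(2 × 9.81 × 0.311) = 2.47 m/s.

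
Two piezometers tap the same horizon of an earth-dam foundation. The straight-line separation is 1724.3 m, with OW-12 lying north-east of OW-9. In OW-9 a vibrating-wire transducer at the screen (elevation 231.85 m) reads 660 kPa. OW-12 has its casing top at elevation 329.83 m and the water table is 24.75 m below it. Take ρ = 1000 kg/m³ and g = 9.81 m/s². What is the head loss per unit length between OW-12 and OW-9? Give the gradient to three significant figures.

Pressure head at OW-9: ψ = P/(ρg) = 660×1000 / (1000 × 9.81) = 67.28 m.
Total head at OW-9: h = z + ψ = 231.85 + 67.28 = 299.13 m.
Total head at OW-12: h = 329.83 − 24.75 = 305.08 m.
Head difference: h(OW-9) − h(OW-12) = 299.13 − 305.08 = -5.95 m.
Hydraulic gradient: i = |Δh| / L = 5.95 / 1724.3 = 0.00345.

i ≈ 0.00345 m/m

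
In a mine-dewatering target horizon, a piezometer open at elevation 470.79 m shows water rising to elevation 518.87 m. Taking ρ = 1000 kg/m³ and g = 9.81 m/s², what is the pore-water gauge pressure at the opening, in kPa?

P ≈ 472 kPa

Pressure head ψ = h − z = 518.87 − 470.79 = 48.08 m.
P = ρgψ = 1000 × 9.81 × 48.08 = 471665 Pa ≈ 472 kPa.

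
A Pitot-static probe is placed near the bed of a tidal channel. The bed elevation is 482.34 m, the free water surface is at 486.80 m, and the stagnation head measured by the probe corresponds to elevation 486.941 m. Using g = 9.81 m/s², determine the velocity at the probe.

Near the bed, under hydrostatic conditions, the piezometric head (z + ψ) equals the free-surface elevation, 486.80 m.
Velocity head = total − piezometric = 486.941 − 486.80 = 0.141 m.
v = √(2g·h_v) = √(2 × 9.81 × 0.141) = 1.66 m/s.

v ≈ 1.66 m/s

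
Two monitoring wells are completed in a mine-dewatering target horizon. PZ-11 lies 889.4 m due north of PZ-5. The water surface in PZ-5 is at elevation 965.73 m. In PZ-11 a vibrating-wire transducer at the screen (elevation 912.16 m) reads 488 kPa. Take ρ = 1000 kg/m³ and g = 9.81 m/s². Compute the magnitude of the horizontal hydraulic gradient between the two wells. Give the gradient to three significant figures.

i ≈ 0.00430

Total head at PZ-5: h = 965.73 m (water level in the piezometer is the total head).
Pressure head at PZ-11: ψ = P/(ρg) = 488×1000 / (1000 × 9.81) = 49.75 m.
Total head at PZ-11: h = z + ψ = 912.16 + 49.75 = 961.91 m.
Head difference: h(PZ-5) − h(PZ-11) = 965.73 − 961.91 = 3.82 m.
Hydraulic gradient: i = |Δh| / L = 3.82 / 889.4 = 0.00430.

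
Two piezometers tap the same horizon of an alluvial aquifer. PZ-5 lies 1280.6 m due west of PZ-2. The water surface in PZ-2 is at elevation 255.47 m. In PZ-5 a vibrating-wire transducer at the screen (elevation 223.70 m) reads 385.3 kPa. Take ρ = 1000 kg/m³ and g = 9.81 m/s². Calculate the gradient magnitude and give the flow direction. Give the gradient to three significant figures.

i ≈ 0.00586; groundwater flows toward the east

Total head at PZ-2: h = 255.47 m (water level in the piezometer is the total head).
Pressure head at PZ-5: ψ = P/(ρg) = 385.3×1000 / (1000 × 9.81) = 39.28 m.
Total head at PZ-5: h = z + ψ = 223.70 + 39.28 = 262.98 m.
Head difference: h(PZ-2) − h(PZ-5) = 255.47 − 262.98 = -7.51 m.
Hydraulic gradient: i = |Δh| / L = 7.51 / 1280.6 = 0.00586.
Flow is from higher to lower head: from PZ-5 toward PZ-2, i.e. toward the east.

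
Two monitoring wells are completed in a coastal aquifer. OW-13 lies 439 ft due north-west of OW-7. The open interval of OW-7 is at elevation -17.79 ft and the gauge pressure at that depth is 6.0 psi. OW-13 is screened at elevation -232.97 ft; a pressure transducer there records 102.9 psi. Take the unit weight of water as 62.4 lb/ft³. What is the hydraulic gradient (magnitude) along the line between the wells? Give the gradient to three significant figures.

i ≈ 0.0192

Pressure head at OW-7: ψ = 144·P/γ = 144 × 6.0 / 62.4 = 13.85 ft.
Total head at OW-7: h = z + ψ = -17.79 + 13.85 = -3.94 ft.
Pressure head at OW-13: ψ = 144·P/γ = 144 × 102.9 / 62.4 = 237.46 ft.
Total head at OW-13: h = z + ψ = -232.97 + 237.46 = 4.49 ft.
Head difference: h(OW-7) − h(OW-13) = -3.94 − 4.49 = -8.43 ft.
Hydraulic gradient: i = |Δh| / L = 8.43 / 439 = 0.0192.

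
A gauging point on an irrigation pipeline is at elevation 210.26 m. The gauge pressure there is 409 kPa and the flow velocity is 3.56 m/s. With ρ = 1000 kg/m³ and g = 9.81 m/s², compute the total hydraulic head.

Pressure head ψ = P/(ρg) = 409×1000 / (1000 × 9.81) = 41.69 m.
Velocity head = v²/(2g) = 3.56² / (2 × 9.81) = 0.646 m.
h = z + ψ + v²/(2g) = 210.26 + 41.69 + 0.646 = 252.60 m.

h ≈ 252.60 m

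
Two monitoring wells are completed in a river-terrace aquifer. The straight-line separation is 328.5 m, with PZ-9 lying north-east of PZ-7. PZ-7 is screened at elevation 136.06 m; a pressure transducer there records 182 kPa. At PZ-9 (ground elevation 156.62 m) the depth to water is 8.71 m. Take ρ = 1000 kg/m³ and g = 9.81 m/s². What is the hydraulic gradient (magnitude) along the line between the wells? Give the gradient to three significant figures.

Pressure head at PZ-7: ψ = P/(ρg) = 182×1000 / (1000 × 9.81) = 18.55 m.
Total head at PZ-7: h = z + ψ = 136.06 + 18.55 = 154.61 m.
Total head at PZ-9: h = 156.62 − 8.71 = 147.91 m.
Head difference: h(PZ-7) − h(PZ-9) = 154.61 − 147.91 = 6.70 m.
Hydraulic gradient: i = |Δh| / L = 6.70 / 328.5 = 0.0204.

i ≈ 0.0204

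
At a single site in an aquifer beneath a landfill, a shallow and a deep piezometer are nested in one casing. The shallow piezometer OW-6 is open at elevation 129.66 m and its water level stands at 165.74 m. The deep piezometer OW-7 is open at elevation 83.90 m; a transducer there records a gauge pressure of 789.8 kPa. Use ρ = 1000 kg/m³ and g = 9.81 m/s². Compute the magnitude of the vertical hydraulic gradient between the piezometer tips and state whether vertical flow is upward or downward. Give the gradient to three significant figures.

|i_v| ≈ 0.0291; vertical flow is downward

Total head at OW-6: h = 165.74 m (water level in the standpipe).
Pressure head at OW-7: ψ = P/(ρg) = 789.8×1000 / (1000 × 9.81) = 80.51 m.
Total head at OW-7: h = z + ψ = 83.90 + 80.51 = 164.41 m.
Δh = h(OW-6) − h(OW-7) = 165.74 − 164.41 = 1.33 m.
Vertical separation Δz = 129.66 − 83.90 = 45.76 m.
|i_v| = |Δh| / Δz = 1.33 / 45.76 = 0.0291.
Head is higher in the shallow piezometer, so vertical flow is downward (recharge condition).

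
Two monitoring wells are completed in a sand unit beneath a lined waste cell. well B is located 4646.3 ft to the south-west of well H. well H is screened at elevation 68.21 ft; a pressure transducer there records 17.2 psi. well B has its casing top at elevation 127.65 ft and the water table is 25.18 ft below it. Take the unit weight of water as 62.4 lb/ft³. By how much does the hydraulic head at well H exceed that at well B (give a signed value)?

Pressure head at well H: ψ = 144·P/γ = 144 × 17.2 / 62.4 = 39.69 ft.
Total head at well H: h = z + ψ = 68.21 + 39.69 = 107.90 ft.
Total head at well B: h = 127.65 − 25.18 = 102.47 ft.
Head difference: h(well H) − h(well B) = 107.90 − 102.47 = 5.43 ft.

Δh ≈ 5.43 ft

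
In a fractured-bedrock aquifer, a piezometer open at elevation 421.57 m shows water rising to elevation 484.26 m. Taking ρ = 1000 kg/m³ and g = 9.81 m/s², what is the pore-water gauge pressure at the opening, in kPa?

P ≈ 615 kPa

Pressure head ψ = h − z = 484.26 − 421.57 = 62.69 m.
P = ρgψ = 1000 × 9.81 × 62.69 = 614989 Pa ≈ 615 kPa.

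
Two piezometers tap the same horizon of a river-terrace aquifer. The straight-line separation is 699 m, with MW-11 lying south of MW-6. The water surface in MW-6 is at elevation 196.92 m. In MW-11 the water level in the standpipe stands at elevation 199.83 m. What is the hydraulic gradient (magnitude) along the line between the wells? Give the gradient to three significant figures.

i ≈ 0.00416

Total head at MW-6: h = 196.92 m (water level in the piezometer is the total head).
Total head at MW-11: h = 199.83 m (water level in the piezometer is the total head).
Head difference: h(MW-6) − h(MW-11) = 196.92 − 199.83 = -2.91 m.
Hydraulic gradient: i = |Δh| / L = 2.91 / 699 = 0.00416.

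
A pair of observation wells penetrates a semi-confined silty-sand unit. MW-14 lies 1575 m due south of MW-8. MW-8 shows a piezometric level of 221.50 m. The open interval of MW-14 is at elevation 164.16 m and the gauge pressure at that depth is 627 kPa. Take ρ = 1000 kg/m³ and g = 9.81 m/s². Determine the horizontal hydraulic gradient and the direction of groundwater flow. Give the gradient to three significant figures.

i ≈ 0.00417; groundwater flows toward the north

Total head at MW-8: h = 221.50 m (water level in the piezometer is the total head).
Pressure head at MW-14: ψ = P/(ρg) = 627×1000 / (1000 × 9.81) = 63.91 m.
Total head at MW-14: h = z + ψ = 164.16 + 63.91 = 228.07 m.
Head difference: h(MW-8) − h(MW-14) = 221.50 − 228.07 = -6.57 m.
Hydraulic gradient: i = |Δh| / L = 6.57 / 1575 = 0.00417.
Flow is from higher to lower head: from MW-14 toward MW-8, i.e. toward the north.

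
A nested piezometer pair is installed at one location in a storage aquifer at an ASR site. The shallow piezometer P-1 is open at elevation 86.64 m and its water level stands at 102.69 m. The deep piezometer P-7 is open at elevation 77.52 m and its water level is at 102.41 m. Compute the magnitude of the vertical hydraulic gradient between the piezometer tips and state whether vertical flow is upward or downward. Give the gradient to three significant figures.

Total head at P-1: h = 102.69 m (water level in the standpipe).
Total head at P-7: h = 102.41 m.
Δh = h(P-1) − h(P-7) = 102.69 − 102.41 = 0.28 m.
Vertical separation Δz = 86.64 − 77.52 = 9.12 m.
|i_v| = |Δh| / Δz = 0.28 / 9.12 = 0.0307.
Head is higher in the shallow piezometer, so vertical flow is downward (recharge condition).

|i_v| ≈ 0.0307; vertical flow is downward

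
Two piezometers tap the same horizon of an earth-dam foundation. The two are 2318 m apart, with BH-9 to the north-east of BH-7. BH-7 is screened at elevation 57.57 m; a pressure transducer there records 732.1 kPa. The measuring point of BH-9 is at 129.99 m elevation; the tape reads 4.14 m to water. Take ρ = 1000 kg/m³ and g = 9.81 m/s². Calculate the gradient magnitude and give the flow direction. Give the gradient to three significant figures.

i ≈ 0.00274; groundwater flows toward the north-east

Pressure head at BH-7: ψ = P/(ρg) = 732.1×1000 / (1000 × 9.81) = 74.63 m.
Total head at BH-7: h = z + ψ = 57.57 + 74.63 = 132.20 m.
Total head at BH-9: h = 129.99 − 4.14 = 125.85 m.
Head difference: h(BH-7) − h(BH-9) = 132.20 − 125.85 = 6.35 m.
Hydraulic gradient: i = |Δh| / L = 6.35 / 2318 = 0.00274.
Flow is from higher to lower head: from BH-7 toward BH-9, i.e. toward the north-east.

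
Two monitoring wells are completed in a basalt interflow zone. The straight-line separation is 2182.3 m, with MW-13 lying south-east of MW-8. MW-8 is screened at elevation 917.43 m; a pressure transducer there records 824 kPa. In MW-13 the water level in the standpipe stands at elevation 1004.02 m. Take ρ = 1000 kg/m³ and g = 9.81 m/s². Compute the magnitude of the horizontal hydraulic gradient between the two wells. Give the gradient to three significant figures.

Pressure head at MW-8: ψ = P/(ρg) = 824×1000 / (1000 × 9.81) = 84.00 m.
Total head at MW-8: h = z + ψ = 917.43 + 84.00 = 1001.43 m.
Total head at MW-13: h = 1004.02 m (water level in the piezometer is the total head).
Head difference: h(MW-8) − h(MW-13) = 1001.43 − 1004.02 = -2.59 m.
Hydraulic gradient: i = |Δh| / L = 2.59 / 2182.3 = 0.00119.

i ≈ 0.00119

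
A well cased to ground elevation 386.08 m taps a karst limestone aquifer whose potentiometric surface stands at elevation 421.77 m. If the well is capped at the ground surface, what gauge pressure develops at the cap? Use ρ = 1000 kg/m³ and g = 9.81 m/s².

P ≈ 350 kPa

Head above the cap: Δh = 421.77 − 386.08 = 35.69 m.
P = ρgΔh = 1000 × 9.81 × 35.69 = 350119 Pa ≈ 350 kPa.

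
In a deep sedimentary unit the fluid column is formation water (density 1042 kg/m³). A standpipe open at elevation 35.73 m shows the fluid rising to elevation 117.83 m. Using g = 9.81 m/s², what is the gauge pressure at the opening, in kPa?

Pressure head ψ = h − z = 117.83 − 35.73 = 82.10 m.
P = ρgψ = 1042 × 9.81 × 82.10 = 839228 Pa ≈ 839 kPa.

P ≈ 839 kPa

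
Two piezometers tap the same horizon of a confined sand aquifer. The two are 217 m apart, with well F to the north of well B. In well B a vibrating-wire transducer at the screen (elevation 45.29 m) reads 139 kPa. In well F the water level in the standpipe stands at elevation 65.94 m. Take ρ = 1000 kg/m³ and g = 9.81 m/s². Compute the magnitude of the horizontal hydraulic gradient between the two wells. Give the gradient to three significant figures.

Pressure head at well B: ψ = P/(ρg) = 139×1000 / (1000 × 9.81) = 14.17 m.
Total head at well B: h = z + ψ = 45.29 + 14.17 = 59.46 m.
Total head at well F: h = 65.94 m (water level in the piezometer is the total head).
Head difference: h(well B) − h(well F) = 59.46 − 65.94 = -6.48 m.
Hydraulic gradient: i = |Δh| / L = 6.48 / 217 = 0.0299.

i ≈ 0.0299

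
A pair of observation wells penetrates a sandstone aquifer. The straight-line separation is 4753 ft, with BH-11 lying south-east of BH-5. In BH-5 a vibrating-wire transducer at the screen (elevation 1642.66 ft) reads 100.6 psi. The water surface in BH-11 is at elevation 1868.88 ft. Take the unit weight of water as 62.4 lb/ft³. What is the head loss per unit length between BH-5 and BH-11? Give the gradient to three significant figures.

Pressure head at BH-5: ψ = 144·P/γ = 144 × 100.6 / 62.4 = 232.15 ft.
Total head at BH-5: h = z + ψ = 1642.66 + 232.15 = 1874.81 ft.
Total head at BH-11: h = 1868.88 ft (water level in the piezometer is the total head).
Head difference: h(BH-5) − h(BH-11) = 1874.81 − 1868.88 = 5.93 ft.
Hydraulic gradient: i = |Δh| / L = 5.93 / 4753 = 0.00125.

i ≈ 0.00125 ft/ft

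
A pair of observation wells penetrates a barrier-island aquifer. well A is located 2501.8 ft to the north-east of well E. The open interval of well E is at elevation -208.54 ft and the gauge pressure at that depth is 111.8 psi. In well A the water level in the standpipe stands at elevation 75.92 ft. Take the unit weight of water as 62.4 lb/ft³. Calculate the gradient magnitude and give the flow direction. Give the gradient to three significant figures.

Pressure head at well E: ψ = 144·P/γ = 144 × 111.8 / 62.4 = 258.00 ft.
Total head at well E: h = z + ψ = -208.54 + 258.00 = 49.46 ft.
Total head at well A: h = 75.92 ft (water level in the piezometer is the total head).
Head difference: h(well E) − h(well A) = 49.46 − 75.92 = -26.46 ft.
Hydraulic gradient: i = |Δh| / L = 26.46 / 2501.8 = 0.0106.
Flow is from higher to lower head: from well A toward well E, i.e. toward the south-west.

i ≈ 0.0106; groundwater flows toward the south-west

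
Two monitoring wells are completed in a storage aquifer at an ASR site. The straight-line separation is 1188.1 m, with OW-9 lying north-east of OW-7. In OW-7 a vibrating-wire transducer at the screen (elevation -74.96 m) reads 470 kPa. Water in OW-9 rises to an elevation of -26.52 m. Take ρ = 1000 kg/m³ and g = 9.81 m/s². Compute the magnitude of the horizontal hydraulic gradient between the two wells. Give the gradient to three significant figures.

Pressure head at OW-7: ψ = P/(ρg) = 470×1000 / (1000 × 9.81) = 47.91 m.
Total head at OW-7: h = z + ψ = -74.96 + 47.91 = -27.05 m.
Total head at OW-9: h = -26.52 m (water level in the piezometer is the total head).
Head difference: h(OW-7) − h(OW-9) = -27.05 − (-26.52) = -0.53 m.
Hydraulic gradient: i = |Δh| / L = 0.53 / 1188.1 = 0.000446.

i ≈ 0.000446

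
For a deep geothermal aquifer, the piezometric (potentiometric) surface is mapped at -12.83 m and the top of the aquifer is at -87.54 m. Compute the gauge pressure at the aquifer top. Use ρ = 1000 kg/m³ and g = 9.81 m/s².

Pressure head at the aquifer top: ψ = h − z = -12.83 − (-87.54) = 74.71 m.
P = ρgψ = 1000 × 9.81 × 74.71 = 732905 Pa ≈ 733 kPa.

P ≈ 733 kPa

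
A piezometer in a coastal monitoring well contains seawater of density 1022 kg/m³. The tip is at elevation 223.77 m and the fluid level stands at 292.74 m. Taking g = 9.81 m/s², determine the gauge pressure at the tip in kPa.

Pressure head ψ = h − z = 292.74 − 223.77 = 68.97 m.
P = ρgψ = 1022 × 9.81 × 68.97 = 691481 Pa ≈ 691 kPa.

P ≈ 691 kPa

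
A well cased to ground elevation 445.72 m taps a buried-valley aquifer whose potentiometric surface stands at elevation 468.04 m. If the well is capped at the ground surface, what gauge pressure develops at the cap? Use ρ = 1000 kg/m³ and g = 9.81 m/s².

Head above the cap: Δh = 468.04 − 445.72 = 22.32 m.
P = ρgΔh = 1000 × 9.81 × 22.32 = 218959 Pa ≈ 219 kPa.

P ≈ 219 kPa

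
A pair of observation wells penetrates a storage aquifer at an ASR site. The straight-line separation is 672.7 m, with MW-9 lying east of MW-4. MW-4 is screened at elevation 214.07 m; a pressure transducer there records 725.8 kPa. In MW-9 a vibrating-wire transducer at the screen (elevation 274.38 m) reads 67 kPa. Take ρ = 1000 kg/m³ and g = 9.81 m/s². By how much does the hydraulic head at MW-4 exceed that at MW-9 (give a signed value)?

Pressure head at MW-4: ψ = P/(ρg) = 725.8×1000 / (1000 × 9.81) = 73.99 m.
Total head at MW-4: h = z + ψ = 214.07 + 73.99 = 288.06 m.
Pressure head at MW-9: ψ = P/(ρg) = 67×1000 / (1000 × 9.81) = 6.83 m.
Total head at MW-9: h = z + ψ = 274.38 + 6.83 = 281.21 m.
Head difference: h(MW-4) − h(MW-9) = 288.06 − 281.21 = 6.85 m.

Δh ≈ 6.85 m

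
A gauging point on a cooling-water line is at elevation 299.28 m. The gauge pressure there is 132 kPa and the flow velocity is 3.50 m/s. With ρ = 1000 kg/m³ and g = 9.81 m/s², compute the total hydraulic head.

Pressure head ψ = P/(ρg) = 132×1000 / (1000 × 9.81) = 13.46 m.
Velocity head = v²/(2g) = 3.50² / (2 × 9.81) = 0.624 m.
h = z + ψ + v²/(2g) = 299.28 + 13.46 + 0.624 = 313.36 m.

h ≈ 313.36 m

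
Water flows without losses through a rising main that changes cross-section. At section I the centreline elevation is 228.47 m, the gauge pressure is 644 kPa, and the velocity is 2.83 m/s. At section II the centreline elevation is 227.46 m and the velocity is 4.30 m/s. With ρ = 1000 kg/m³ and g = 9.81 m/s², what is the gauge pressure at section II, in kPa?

P₂ ≈ 649 kPa

Pressure head at I: ψ₁ = P₁/(ρg) = 644×1000 / (1000 × 9.81) = 65.65 m.
Velocity heads: v₁²/2g = 2.83²/19.62 = 0.408 m; v₂²/2g = 4.30²/19.62 = 0.942 m.
Total head H = z₁ + ψ₁ + v₁²/2g = 228.47 + 65.65 + 0.408 = 294.53 m.
ψ₂ = H − z₂ − v₂²/2g = 294.53 − 227.46 − 0.942 = 66.13 m.
P₂ = ρgψ₂ = 1000 × 9.81 × 66.13 ≈ 649 kPa.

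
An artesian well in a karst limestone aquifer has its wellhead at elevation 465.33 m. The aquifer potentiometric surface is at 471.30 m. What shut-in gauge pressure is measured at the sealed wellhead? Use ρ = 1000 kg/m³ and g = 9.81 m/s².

Head above the cap: Δh = 471.30 − 465.33 = 5.97 m.
P = ρgΔh = 1000 × 9.81 × 5.97 = 58566 Pa ≈ 58.6 kPa.

P ≈ 58.6 kPa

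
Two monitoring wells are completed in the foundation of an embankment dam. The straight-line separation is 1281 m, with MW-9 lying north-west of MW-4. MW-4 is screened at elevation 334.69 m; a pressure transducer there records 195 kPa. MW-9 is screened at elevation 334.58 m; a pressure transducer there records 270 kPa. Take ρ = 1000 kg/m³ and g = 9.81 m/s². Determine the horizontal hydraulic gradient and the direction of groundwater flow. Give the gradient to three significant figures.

i ≈ 0.00588; groundwater flows toward the south-east

Pressure head at MW-4: ψ = P/(ρg) = 195×1000 / (1000 × 9.81) = 19.88 m.
Total head at MW-4: h = z + ψ = 334.69 + 19.88 = 354.57 m.
Pressure head at MW-9: ψ = P/(ρg) = 270×1000 / (1000 × 9.81) = 27.52 m.
Total head at MW-9: h = z + ψ = 334.58 + 27.52 = 362.10 m.
Head difference: h(MW-4) − h(MW-9) = 354.57 − 362.10 = -7.53 m.
Hydraulic gradient: i = |Δh| / L = 7.53 / 1281 = 0.00588.
Flow is from higher to lower head: from MW-9 toward MW-4, i.e. toward the south-east.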